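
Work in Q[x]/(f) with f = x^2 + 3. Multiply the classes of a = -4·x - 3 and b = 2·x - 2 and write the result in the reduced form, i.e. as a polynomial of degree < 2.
a · b ≡ 2·x + 30 (mod f(x))

First multiply in Q[x] without reducing: a · b = -8·x^2 + 2·x + 6. Now divide by f(x) = x^2 + 3, eliminating the leading term at each step:
  leading term -8·x^2: subtract (-8)·f(x) = -8·x^2 - 24, leaving 2·x + 30
The degree is now < 2, so this is the remainder. Hence a · b ≡ 2·x + 30 in Q[x]/(f).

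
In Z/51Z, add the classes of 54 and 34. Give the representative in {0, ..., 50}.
Reduce the summands first: 54 ≡ 3 (mod 51), so 54 + 34 ≡ 3 + 34 (mod 51). 3 + 34 = 37; 37 = 0·51 + 37, so (54 + 34) mod 51 = 37.

Final answer: 37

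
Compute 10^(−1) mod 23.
10^(−1) ≡ 7 (mod 23)

Apply the extended Euclidean algorithm to (23, 10), tracking rows (r, s, t) with s·23 + t·10 = r. Each division r_prev = q·r_cur + r_new produces the new row as (previous row) − q·(current row):
  row A: (23, 1, 0)   [1·23 + 0·10 = 23]
  row B: (10, 0, 1)   [0·23 + 1·10 = 10]
  23 = 2·10 + 3   → row C = row A − 2·row B = (3, 1, −2)   [check: 1·23 − 2·10 = 3]
  10 = 3·3 + 1   → row D = row B − 3·row C = (1, −3, 7)   [check: −3·23 + 7·10 = 1]
  3 = 3·1 + 0   → remainder 0, stop. gcd = 1 (last nonzero row D).
The gcd is 1, so 10 is invertible mod 23. The last nonzero row gives −3·23 + 7·10 = 1, so t = 7. So 10^(−1) ≡ 7 (mod 23). Verify: 10 · 7 = 70 ≡ 1 (mod 23). ✓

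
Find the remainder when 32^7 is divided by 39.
Use repeated squaring. Binary(7) = 111. Walk through the bits of the exponent 7 left-to-right: at each bit after the leading one, square the running value, then multiply by 32 if the bit is 1 (always reducing mod 39):
  bit 1 = 1 (leading): start with 32.
  bit 2 = 1: square 32^2 = 1024 ≡ 10; bit is 1, so multiply 10·32 = 320 ≡ 8 (mod 39).
  bit 3 = 1: square 8^2 = 64 ≡ 25; bit is 1, so multiply 25·32 = 800 ≡ 20 (mod 39).
Final value: 32^7 ≡ 20 (mod 39).

Final answer: 20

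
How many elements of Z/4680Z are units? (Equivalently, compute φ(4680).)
Z/4680Z has φ(4680) = 1152 units

An element a ∈ Z/4680Z is a unit iff gcd(a, 4680) = 1, so the number of units is φ(4680). φ is multiplicative, with φ(p^e) = p^e − p^(e−1). Factorise 4680 = 2^3 · 3^2 · 5 · 13. Then
  φ(4680) = (2^3 − 2^2) · (3^2 − 3^1) · (5 − 1) · (13 − 1) = 4 · 6 · 4 · 12 = 1152.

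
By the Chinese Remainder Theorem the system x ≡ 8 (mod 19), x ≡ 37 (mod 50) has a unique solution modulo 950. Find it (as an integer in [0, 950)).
The moduli 19, 50 are pairwise coprime, so by the CRT there is a unique solution mod 19·50 = 950.
Solve by successive substitution. Start with x ≡ 8 (mod 19).
  Combine with x ≡ 37 (mod 50): write x = 8 + 19·t and require 8 + 19·t ≡ 37 (mod 50), i.e. 19·t ≡ 37 − 8 ≡ 29 (mod 50). Since 19^(−1) ≡ 29 (mod 50), t ≡ 29·29 ≡ 41 (mod 50). So x ≡ 8 + 19·41 = 787 (mod 950).
Unique solution in [0, 950): x = 787.

Final answer: x ≡ 787 (mod 950); the representative in [0, 950) is 787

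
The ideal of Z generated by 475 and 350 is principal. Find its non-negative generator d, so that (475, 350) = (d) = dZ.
(475, 350) = (25); d = 25

In the PID Z, (a, b) is generated by gcd(a, b). Compute gcd(475, 350) with the extended Euclidean algorithm, tracking rows (r, s, t) with s·475 + t·350 = r:
  row A: (475, 1, 0)   [1·475 + 0·350 = 475]
  row B: (350, 0, 1)   [0·475 + 1·350 = 350]
  475 = 1·350 + 125   → row C = row A − 1·row B = (125, 1, −1)   [check: 1·475 − 1·350 = 125]
  350 = 2·125 + 100   → row D = row B − 2·row C = (100, −2, 3)   [check: −2·475 + 3·350 = 100]
  125 = 1·100 + 25   → row E = row C − 1·row D = (25, 3, −4)   [check: 3·475 − 4·350 = 25]
  100 = 4·25 + 0   → remainder 0, stop. gcd = 25 (last nonzero row E).
So gcd(475, 350) = 25, with Bézout identity 3·475 − 4·350 = 25. Containment (⊇): the Bézout identity exhibits 25 as an element of (475, 350), giving (25) ⊆ (475, 350). Containment (⊆): since 25 | 475 and 25 | 350 (475 = 25·19, 350 = 25·14), every Z-linear combination of 475 and 350 is divisible by 25, so (475, 350) ⊆ (25). Therefore (475, 350) = (25), d = 25.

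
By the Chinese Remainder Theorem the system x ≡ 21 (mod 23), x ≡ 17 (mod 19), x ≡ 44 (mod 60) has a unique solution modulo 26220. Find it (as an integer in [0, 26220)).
The moduli 23, 19, 60 are pairwise coprime, so by the CRT there is a unique solution mod 23·19·60 = 26220.
Solve by successive substitution. Start with x ≡ 21 (mod 23).
  Combine with x ≡ 17 (mod 19): write x = 21 + 23·t and require 21 + 23·t ≡ 17 (mod 19), i.e. 23·t ≡ 17 − 21 ≡ 15 (mod 19). Since 23^(−1) ≡ 5 (mod 19) (23 ≡ 4 (mod 19)), t ≡ 5·15 ≡ 18 (mod 19). So x ≡ 21 + 23·18 = 435 (mod 437).
  Combine with x ≡ 44 (mod 60): write x = 435 + 437·t and require 435 + 437·t ≡ 44 (mod 60), i.e. 437·t ≡ 44 − 435 ≡ 29 (mod 60). Since 437^(−1) ≡ 53 (mod 60) (437 ≡ 17 (mod 60)), t ≡ 53·29 ≡ 37 (mod 60). So x ≡ 435 + 437·37 = 16604 (mod 26220).
Unique solution in [0, 26220): x = 16604.

Final answer: x ≡ 16604 (mod 26220); the representative in [0, 26220) is 16604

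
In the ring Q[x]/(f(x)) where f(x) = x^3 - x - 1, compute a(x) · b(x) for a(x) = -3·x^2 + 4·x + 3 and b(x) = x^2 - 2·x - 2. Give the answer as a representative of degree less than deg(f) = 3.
First multiply in Q[x] without reducing: a · b = -3·x^4 + 10·x^3 + x^2 - 14·x - 6. Now divide by f(x) = x^3 - x - 1, eliminating the leading term at each step:
  leading term -3·x^4: subtract (-3·x)·f(x) = -3·x^4 + 3·x^2 + 3·x, leaving 10·x^3 - 2·x^2 - 17·x - 6
  leading term 10·x^3: subtract (10)·f(x) = 10·x^3 - 10·x - 10, leaving -2·x^2 - 7·x + 4
The degree is now < 3, so this is the remainder. Hence a · b ≡ -2·x^2 - 7·x + 4 in Q[x]/(f).

Final answer: a · b ≡ -2·x^2 - 7·x + 4 (mod f(x))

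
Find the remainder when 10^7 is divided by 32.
Use repeated squaring. Binary(7) = 111. Walk through the bits of the exponent 7 left-to-right: at each bit after the leading one, square the running value, then multiply by 10 if the bit is 1 (always reducing mod 32):
  bit 1 = 1 (leading): start with 10.
  bit 2 = 1: square 10^2 = 100 ≡ 4; bit is 1, so multiply 4·10 = 40 ≡ 8 (mod 32).
  bit 3 = 1: square 8^2 = 64 ≡ 0; bit is 1, so multiply 0·10 = 0 (mod 32).
Final value: 10^7 ≡ 0 (mod 32).

Final answer: 0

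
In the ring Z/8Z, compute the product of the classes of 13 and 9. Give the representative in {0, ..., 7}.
Reduce the factors first: 13 ≡ 5, 9 ≡ 1 (mod 8), so 13 · 9 ≡ 5 · 1 (mod 8). 5 · 1 = 5. Dividing by 8: 5 = 0·8 + 5. So (13 · 9) mod 8 = 5.

Final answer: 5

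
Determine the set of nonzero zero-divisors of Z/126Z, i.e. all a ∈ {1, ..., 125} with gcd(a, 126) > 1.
nonzero zero-divisors of Z/126Z = {2, 3, 4, 6, 7, 8, 9, 10, 12, 14, 15, 16, 18, 20, 21, 22, 24, 26, 27, 28, 30, 32, 33, 34, 35, 36, 38, 39, 40, 42, 44, 45, 46, 48, 49, 50, 51, 52, 54, 56, 57, 58, 60, 62, 63, 64, 66, 68, 69, 70, 72, 74, 75, 76, 77, 78, 80, 81, 82, 84, 86, 87, 88, 90, 91, 92, 93, 94, 96, 98, 99, 100, 102, 104, 105, 106, 108, 110, 111, 112, 114, 116, 117, 118, 119, 120, 122, 123, 124}

An element a ∈ Z/126Z (with a ≠ 0) is a zero-divisor iff gcd(a, 126) > 1 (because a is a unit precisely when gcd(a, n) = 1, and in Z/nZ every nonzero, non-unit element is a zero-divisor). Scan a = 1, ..., 125 and keep those with gcd(a, 126) > 1:
  gcd(2, 126) = 2, gcd(3, 126) = 3, gcd(4, 126) = 2, gcd(6, 126) = 6, gcd(7, 126) = 7, gcd(8, 126) = 2, gcd(9, 126) = 9, gcd(10, 126) = 2, gcd(12, 126) = 6, gcd(14, 126) = 14, gcd(15, 126) = 3, gcd(16, 126) = 2, gcd(18, 126) = 18, gcd(20, 126) = 2, gcd(21, 126) = 21, gcd(22, 126) = 2, gcd(24, 126) = 6, gcd(26, 126) = 2, gcd(27, 126) = 9, gcd(28, 126) = 14, gcd(30, 126) = 6, gcd(32, 126) = 2, gcd(33, 126) = 3, gcd(34, 126) = 2, gcd(35, 126) = 7, gcd(36, 126) = 18, gcd(38, 126) = 2, gcd(39, 126) = 3, gcd(40, 126) = 2, gcd(42, 126) = 42, gcd(44, 126) = 2, gcd(45, 126) = 9, gcd(46, 126) = 2, gcd(48, 126) = 6, gcd(49, 126) = 7, gcd(50, 126) = 2, gcd(51, 126) = 3, gcd(52, 126) = 2, gcd(54, 126) = 18, gcd(56, 126) = 14, gcd(57, 126) = 3, gcd(58, 126) = 2, gcd(60, 126) = 6, gcd(62, 126) = 2, gcd(63, 126) = 63, gcd(64, 126) = 2, gcd(66, 126) = 6, gcd(68, 126) = 2, gcd(69, 126) = 3, gcd(70, 126) = 14, gcd(72, 126) = 18, gcd(74, 126) = 2, gcd(75, 126) = 3, gcd(76, 126) = 2, gcd(77, 126) = 7, gcd(78, 126) = 6, gcd(80, 126) = 2, gcd(81, 126) = 9, gcd(82, 126) = 2, gcd(84, 126) = 42, gcd(86, 126) = 2, gcd(87, 126) = 3, gcd(88, 126) = 2, gcd(90, 126) = 18, gcd(91, 126) = 7, gcd(92, 126) = 2, gcd(93, 126) = 3, gcd(94, 126) = 2, gcd(96, 126) = 6, gcd(98, 126) = 14, gcd(99, 126) = 9, gcd(100, 126) = 2, gcd(102, 126) = 6, gcd(104, 126) = 2, gcd(105, 126) = 21, gcd(106, 126) = 2, gcd(108, 126) = 18, gcd(110, 126) = 2, gcd(111, 126) = 3, gcd(112, 126) = 14, gcd(114, 126) = 6, gcd(116, 126) = 2, gcd(117, 126) = 9, gcd(118, 126) = 2, gcd(119, 126) = 7, gcd(120, 126) = 6, gcd(122, 126) = 2, gcd(123, 126) = 3, gcd(124, 126) = 2.
All other a ∈ {1, ..., 125} have gcd(a, 126) = 1 and are units. So the nonzero zero-divisors are exactly the 89 values of a appearing in this scan.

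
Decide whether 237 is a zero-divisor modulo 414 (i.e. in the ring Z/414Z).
YES

gcd(237, 414) = 3 > 1, so 237 is not a unit in Z/414Z. In Z/nZ every nonzero non-unit is a zero-divisor: explicitly, take b = 414/gcd = 138 ≠ 0 (mod 414); then 237·138 = 32706 = 79·414, i.e. 237·138 ≡ 0 (mod 414). So 237 is a zero-divisor.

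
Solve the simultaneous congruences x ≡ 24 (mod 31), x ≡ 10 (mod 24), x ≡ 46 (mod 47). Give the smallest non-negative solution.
The moduli 31, 24, 47 are pairwise coprime, so by the CRT there is a unique solution mod 31·24·47 = 34968.
Solve by successive substitution. Start with x ≡ 24 (mod 31).
  Combine with x ≡ 10 (mod 24): write x = 24 + 31·t and require 24 + 31·t ≡ 10 (mod 24), i.e. 31·t ≡ 10 − 24 ≡ 10 (mod 24). Since 31^(−1) ≡ 7 (mod 24) (31 ≡ 7 (mod 24)), t ≡ 7·10 ≡ 22 (mod 24). So x ≡ 24 + 31·22 = 706 (mod 744).
  Combine with x ≡ 46 (mod 47): write x = 706 + 744·t and require 706 + 744·t ≡ 46 (mod 47), i.e. 744·t ≡ 46 − 706 ≡ 45 (mod 47). Since 744^(−1) ≡ 41 (mod 47) (744 ≡ 39 (mod 47)), t ≡ 41·45 ≡ 12 (mod 47). So x ≡ 706 + 744·12 = 9634 (mod 34968).
Unique solution in [0, 34968): x = 9634.

Final answer: x ≡ 9634 (mod 34968); the representative in [0, 34968) is 9634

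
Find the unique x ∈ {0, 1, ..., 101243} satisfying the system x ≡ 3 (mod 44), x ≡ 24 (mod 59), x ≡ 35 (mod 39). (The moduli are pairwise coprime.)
The moduli 44, 59, 39 are pairwise coprime, so by the CRT there is a unique solution mod 44·59·39 = 101244.
Solve by successive substitution. Start with x ≡ 3 (mod 44).
  Combine with x ≡ 24 (mod 59): write x = 3 + 44·t and require 3 + 44·t ≡ 24 (mod 59), i.e. 44·t ≡ 24 − 3 ≡ 21 (mod 59). Since 44^(−1) ≡ 55 (mod 59), t ≡ 55·21 ≡ 34 (mod 59). So x ≡ 3 + 44·34 = 1499 (mod 2596).
  Combine with x ≡ 35 (mod 39): write x = 1499 + 2596·t and require 1499 + 2596·t ≡ 35 (mod 39), i.e. 2596·t ≡ 35 − 1499 ≡ 18 (mod 39). Since 2596^(−1) ≡ 16 (mod 39) (2596 ≡ 22 (mod 39)), t ≡ 16·18 ≡ 15 (mod 39). So x ≡ 1499 + 2596·15 = 40439 (mod 101244).
Unique solution in [0, 101244): x = 40439.

Final answer: x ≡ 40439 (mod 101244); the representative in [0, 101244) is 40439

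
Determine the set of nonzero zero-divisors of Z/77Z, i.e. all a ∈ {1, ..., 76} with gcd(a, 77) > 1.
An element a ∈ Z/77Z (with a ≠ 0) is a zero-divisor iff gcd(a, 77) > 1 (because a is a unit precisely when gcd(a, n) = 1, and in Z/nZ every nonzero, non-unit element is a zero-divisor). Scan a = 1, ..., 76 and keep those with gcd(a, 77) > 1:
  gcd(7, 77) = 7, gcd(11, 77) = 11, gcd(14, 77) = 7, gcd(21, 77) = 7, gcd(22, 77) = 11, gcd(28, 77) = 7, gcd(33, 77) = 11, gcd(35, 77) = 7, gcd(42, 77) = 7, gcd(44, 77) = 11, gcd(49, 77) = 7, gcd(55, 77) = 11, gcd(56, 77) = 7, gcd(63, 77) = 7, gcd(66, 77) = 11, gcd(70, 77) = 7.
All other a ∈ {1, ..., 76} have gcd(a, 77) = 1 and are units. So the nonzero zero-divisors are exactly the 16 values of a appearing in this scan.

Final answer: nonzero zero-divisors of Z/77Z = {7, 11, 14, 21, 22, 28, 33, 35, 42, 44, 49, 55, 56, 63, 66, 70}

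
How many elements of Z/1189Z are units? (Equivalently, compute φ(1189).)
An element a ∈ Z/1189Z is a unit iff gcd(a, 1189) = 1, so the number of units is φ(1189). φ is multiplicative, with φ(p^e) = p^e − p^(e−1). Factorise 1189 = 29 · 41. Then
  φ(1189) = (29 − 1) · (41 − 1) = 28 · 40 = 1120.

Final answer: Z/1189Z has φ(1189) = 1120 units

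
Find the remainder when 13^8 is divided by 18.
Use repeated squaring. Binary(8) = 1000. Walk through the bits of the exponent 8 left-to-right: at each bit after the leading one, square the running value, then multiply by 13 if the bit is 1 (always reducing mod 18):
  bit 1 = 1 (leading): start with 13.
  bit 2 = 0: square 13^2 = 169 ≡ 7 (mod 18).
  bit 3 = 0: square 7^2 = 49 ≡ 13 (mod 18).
  bit 4 = 0: square 13^2 = 169 ≡ 7 (mod 18).
Final value: 13^8 ≡ 7 (mod 18).

Final answer: 7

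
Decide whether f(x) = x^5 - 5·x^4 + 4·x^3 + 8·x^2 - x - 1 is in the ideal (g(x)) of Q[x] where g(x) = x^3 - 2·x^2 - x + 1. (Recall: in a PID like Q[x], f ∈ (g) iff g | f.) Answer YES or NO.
NO

In Q[x] the ideal (g) consists of all multiples of g, so f ∈ (g) iff g | f, i.e. iff the remainder of f on division by g is 0. Divide f by g (g is monic, so eliminate the leading term of the running remainder at each step):
  leading term x^5: subtract (x^2)·g(x) = x^5 - 2·x^4 - x^3 + x^2, leaving -3·x^4 + 5·x^3 + 7·x^2 - x - 1
  leading term -3·x^4: subtract (-3·x)·g(x) = -3·x^4 + 6·x^3 + 3·x^2 - 3·x, leaving -x^3 + 4·x^2 + 2·x - 1
  leading term -x^3: subtract (-1)·g(x) = -x^3 + 2·x^2 + x - 1, leaving 2·x^2 + x
The remainder r(x) = 2·x^2 + x ≠ 0 (and deg r < deg g), so g ∤ f, i.e. f ∉ (g).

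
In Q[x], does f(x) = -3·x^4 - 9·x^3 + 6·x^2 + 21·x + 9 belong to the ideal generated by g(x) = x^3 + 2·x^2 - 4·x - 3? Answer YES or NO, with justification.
YES

In Q[x] the ideal (g) consists of all multiples of g, so f ∈ (g) iff g | f, i.e. iff the remainder of f on division by g is 0. Divide f by g (g is monic, so eliminate the leading term of the running remainder at each step):
  leading term -3·x^4: subtract (-3·x)·g(x) = -3·x^4 - 6·x^3 + 12·x^2 + 9·x, leaving -3·x^3 - 6·x^2 + 12·x + 9
  leading term -3·x^3: subtract (-3)·g(x) = -3·x^3 - 6·x^2 + 12·x + 9, leaving 0
The remainder is 0, so f(x) = g(x) · h(x) with h(x) = -3·x - 3. Hence g | f, i.e. f ∈ (g).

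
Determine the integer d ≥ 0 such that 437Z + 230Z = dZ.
(437, 230) = (23); d = 23

In the PID Z, (a, b) is generated by gcd(a, b). Compute gcd(437, 230) with the extended Euclidean algorithm, tracking rows (r, s, t) with s·437 + t·230 = r:
  row A: (437, 1, 0)   [1·437 + 0·230 = 437]
  row B: (230, 0, 1)   [0·437 + 1·230 = 230]
  437 = 1·230 + 207   → row C = row A − 1·row B = (207, 1, −1)   [check: 1·437 − 1·230 = 207]
  230 = 1·207 + 23   → row D = row B − 1·row C = (23, −1, 2)   [check: −1·437 + 2·230 = 23]
  207 = 9·23 + 0   → remainder 0, stop. gcd = 23 (last nonzero row D).
So gcd(437, 230) = 23, with Bézout identity −1·437 + 2·230 = 23. Containment (⊇): the Bézout identity exhibits 23 as an element of (437, 230), giving (23) ⊆ (437, 230). Containment (⊆): since 23 | 437 and 23 | 230 (437 = 23·19, 230 = 23·10), every Z-linear combination of 437 and 230 is divisible by 23, so (437, 230) ⊆ (23). Therefore (437, 230) = (23), d = 23.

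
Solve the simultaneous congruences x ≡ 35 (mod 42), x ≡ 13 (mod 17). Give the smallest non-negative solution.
x ≡ 455 (mod 714); the representative in [0, 714) is 455

The moduli 42, 17 are pairwise coprime, so by the CRT there is a unique solution mod 42·17 = 714.
Solve by successive substitution. Start with x ≡ 35 (mod 42).
  Combine with x ≡ 13 (mod 17): write x = 35 + 42·t and require 35 + 42·t ≡ 13 (mod 17), i.e. 42·t ≡ 13 − 35 ≡ 12 (mod 17). Since 42^(−1) ≡ 15 (mod 17) (42 ≡ 8 (mod 17)), t ≡ 15·12 ≡ 10 (mod 17). So x ≡ 35 + 42·10 = 455 (mod 714).
Unique solution in [0, 714): x = 455.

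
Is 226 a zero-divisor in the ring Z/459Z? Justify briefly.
NO

gcd(226, 459) = 1, so 226 is a unit in Z/459Z (it has a multiplicative inverse). A unit cannot be a zero-divisor: if 226·b ≡ 0 then multiplying both sides by 226^(−1) gives b ≡ 0. So 226 is not a zero-divisor.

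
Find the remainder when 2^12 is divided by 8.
Use repeated squaring. Binary(12) = 1100. Walk through the bits of the exponent 12 left-to-right: at each bit after the leading one, square the running value, then multiply by 2 if the bit is 1 (always reducing mod 8):
  bit 1 = 1 (leading): start with 2.
  bit 2 = 1: square 2^2 = 4; bit is 1, so multiply 4·2 = 8 ≡ 0 (mod 8).
  bit 3 = 0: square 0^2 = 0 (mod 8).
  bit 4 = 0: square 0^2 = 0 (mod 8).
Final value: 2^12 ≡ 0 (mod 8).

Final answer: 0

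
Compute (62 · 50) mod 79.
Both factors are already reduced mod 79. 62 · 50 = 3100. Dividing by 79: 3100 = 39·79 + 19. So (62 · 50) mod 79 = 19.

Final answer: 19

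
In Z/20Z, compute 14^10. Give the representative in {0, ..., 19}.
Use repeated squaring. Binary(10) = 1010. Walk through the bits of the exponent 10 left-to-right: at each bit after the leading one, square the running value, then multiply by 14 if the bit is 1 (always reducing mod 20):
  bit 1 = 1 (leading): start with 14.
  bit 2 = 0: square 14^2 = 196 ≡ 16 (mod 20).
  bit 3 = 1: square 16^2 = 256 ≡ 16; bit is 1, so multiply 16·14 = 224 ≡ 4 (mod 20).
  bit 4 = 0: square 4^2 = 16 (mod 20).
Final value: 14^10 ≡ 16 (mod 20).

Final answer: 16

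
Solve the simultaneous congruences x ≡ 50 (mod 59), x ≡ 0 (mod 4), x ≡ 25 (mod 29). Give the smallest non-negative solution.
x ≡ 3708 (mod 6844); the representative in [0, 6844) is 3708

The moduli 59, 4, 29 are pairwise coprime, so by the CRT there is a unique solution mod 59·4·29 = 6844.
Solve by successive substitution. Start with x ≡ 50 (mod 59).
  Combine with x ≡ 0 (mod 4): write x = 50 + 59·t and require 50 + 59·t ≡ 0 (mod 4), i.e. 59·t ≡ 0 − 50 ≡ 2 (mod 4). Since 59^(−1) ≡ 3 (mod 4) (59 ≡ 3 (mod 4)), t ≡ 3·2 ≡ 2 (mod 4). So x ≡ 50 + 59·2 = 168 (mod 236).
  Combine with x ≡ 25 (mod 29): write x = 168 + 236·t and require 168 + 236·t ≡ 25 (mod 29), i.e. 236·t ≡ 25 − 168 ≡ 2 (mod 29). Since 236^(−1) ≡ 22 (mod 29) (236 ≡ 4 (mod 29)), t ≡ 22·2 ≡ 15 (mod 29). So x ≡ 168 + 236·15 = 3708 (mod 6844).
Unique solution in [0, 6844): x = 3708.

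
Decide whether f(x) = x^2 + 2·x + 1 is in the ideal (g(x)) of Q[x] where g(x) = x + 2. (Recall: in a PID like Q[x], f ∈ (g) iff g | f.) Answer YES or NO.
NO

In Q[x] the ideal (g) consists of all multiples of g, so f ∈ (g) iff g | f, i.e. iff the remainder of f on division by g is 0. Divide f by g (g is monic, so eliminate the leading term of the running remainder at each step):
  leading term x^2: subtract (x)·g(x) = x^2 + 2·x, leaving 1
The remainder r(x) = 1 ≠ 0 (and deg r < deg g), so g ∤ f, i.e. f ∉ (g).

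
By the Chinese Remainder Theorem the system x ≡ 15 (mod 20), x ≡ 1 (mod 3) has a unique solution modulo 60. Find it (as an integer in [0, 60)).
The moduli 20, 3 are pairwise coprime, so by the CRT there is a unique solution mod 20·3 = 60.
Solve by successive substitution. Start with x ≡ 15 (mod 20).
  Combine with x ≡ 1 (mod 3): write x = 15 + 20·t and require 15 + 20·t ≡ 1 (mod 3), i.e. 20·t ≡ 1 − 15 ≡ 1 (mod 3). Since 20^(−1) ≡ 2 (mod 3) (20 ≡ 2 (mod 3)), t ≡ 2·1 ≡ 2 (mod 3). So x ≡ 15 + 20·2 = 55 (mod 60).
Unique solution in [0, 60): x = 55.

Final answer: x ≡ 55 (mod 60); the representative in [0, 60) is 55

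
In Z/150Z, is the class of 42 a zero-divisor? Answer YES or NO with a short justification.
YES

gcd(42, 150) = 6 > 1, so 42 is not a unit in Z/150Z. In Z/nZ every nonzero non-unit is a zero-divisor: explicitly, take b = 150/gcd = 25 ≠ 0 (mod 150); then 42·25 = 1050 = 7·150, i.e. 42·25 ≡ 0 (mod 150). So 42 is a zero-divisor.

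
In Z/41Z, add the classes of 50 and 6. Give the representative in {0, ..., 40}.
15

Reduce the summands first: 50 ≡ 9 (mod 41), so 50 + 6 ≡ 9 + 6 (mod 41). 9 + 6 = 15; 15 = 0·41 + 15, so (50 + 6) mod 41 = 15.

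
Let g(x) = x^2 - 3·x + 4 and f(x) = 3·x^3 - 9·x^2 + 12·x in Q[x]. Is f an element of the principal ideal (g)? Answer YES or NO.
YES

In Q[x] the ideal (g) consists of all multiples of g, so f ∈ (g) iff g | f, i.e. iff the remainder of f on division by g is 0. Divide f by g (g is monic, so eliminate the leading term of the running remainder at each step):
  leading term 3·x^3: subtract (3·x)·g(x) = 3·x^3 - 9·x^2 + 12·x, leaving 0
The remainder is 0, so f(x) = g(x) · h(x) with h(x) = 3·x. Hence g | f, i.e. f ∈ (g).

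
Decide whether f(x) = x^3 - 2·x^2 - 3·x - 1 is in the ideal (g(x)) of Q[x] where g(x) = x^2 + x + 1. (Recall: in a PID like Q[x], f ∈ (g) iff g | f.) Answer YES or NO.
NO

In Q[x] the ideal (g) consists of all multiples of g, so f ∈ (g) iff g | f, i.e. iff the remainder of f on division by g is 0. Divide f by g (g is monic, so eliminate the leading term of the running remainder at each step):
  leading term x^3: subtract (x)·g(x) = x^3 + x^2 + x, leaving -3·x^2 - 4·x - 1
  leading term -3·x^2: subtract (-3)·g(x) = -3·x^2 - 3·x - 3, leaving 2 - x
The remainder r(x) = 2 - x ≠ 0 (and deg r < deg g), so g ∤ f, i.e. f ∉ (g).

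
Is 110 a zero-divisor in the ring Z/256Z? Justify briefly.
gcd(110, 256) = 2 > 1, so 110 is not a unit in Z/256Z. In Z/nZ every nonzero non-unit is a zero-divisor: explicitly, take b = 256/gcd = 128 ≠ 0 (mod 256); then 110·128 = 14080 = 55·256, i.e. 110·128 ≡ 0 (mod 256). So 110 is a zero-divisor.

Final answer: YES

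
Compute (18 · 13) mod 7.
3

Reduce the factors first: 18 ≡ 4, 13 ≡ 6 (mod 7), so 18 · 13 ≡ 4 · 6 (mod 7). 4 · 6 = 24. Dividing by 7: 24 = 3·7 + 3. So (18 · 13) mod 7 = 3.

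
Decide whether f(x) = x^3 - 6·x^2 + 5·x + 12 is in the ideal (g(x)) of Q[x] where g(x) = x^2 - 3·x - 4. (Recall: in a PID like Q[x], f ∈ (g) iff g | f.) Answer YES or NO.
In Q[x] the ideal (g) consists of all multiples of g, so f ∈ (g) iff g | f, i.e. iff the remainder of f on division by g is 0. Divide f by g (g is monic, so eliminate the leading term of the running remainder at each step):
  leading term x^3: subtract (x)·g(x) = x^3 - 3·x^2 - 4·x, leaving -3·x^2 + 9·x + 12
  leading term -3·x^2: subtract (-3)·g(x) = -3·x^2 + 9·x + 12, leaving 0
The remainder is 0, so f(x) = g(x) · h(x) with h(x) = x - 3. Hence g | f, i.e. f ∈ (g).

Final answer: YES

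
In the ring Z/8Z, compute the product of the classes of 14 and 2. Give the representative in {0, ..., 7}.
4

Reduce the factors first: 14 ≡ 6 (mod 8), so 14 · 2 ≡ 6 · 2 (mod 8). 6 · 2 = 12. Dividing by 8: 12 = 1·8 + 4. So (14 · 2) mod 8 = 4.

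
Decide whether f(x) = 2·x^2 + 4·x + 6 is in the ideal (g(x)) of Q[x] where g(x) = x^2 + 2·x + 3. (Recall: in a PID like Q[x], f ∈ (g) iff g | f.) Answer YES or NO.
In Q[x] the ideal (g) consists of all multiples of g, so f ∈ (g) iff g | f, i.e. iff the remainder of f on division by g is 0. Divide f by g (g is monic, so eliminate the leading term of the running remainder at each step):
  leading term 2·x^2: subtract (2)·g(x) = 2·x^2 + 4·x + 6, leaving 0
The remainder is 0, so f(x) = g(x) · h(x) with h(x) = 2. Hence g | f, i.e. f ∈ (g).

Final answer: YES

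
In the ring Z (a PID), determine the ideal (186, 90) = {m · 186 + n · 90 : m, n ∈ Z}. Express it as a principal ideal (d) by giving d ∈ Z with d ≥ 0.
In the PID Z, (a, b) is generated by gcd(a, b). Compute gcd(186, 90) with the extended Euclidean algorithm, tracking rows (r, s, t) with s·186 + t·90 = r:
  row A: (186, 1, 0)   [1·186 + 0·90 = 186]
  row B: (90, 0, 1)   [0·186 + 1·90 = 90]
  186 = 2·90 + 6   → row C = row A − 2·row B = (6, 1, −2)   [check: 1·186 − 2·90 = 6]
  90 = 15·6 + 0   → remainder 0, stop. gcd = 6 (last nonzero row C).
So gcd(186, 90) = 6, with Bézout identity 1·186 − 2·90 = 6. Containment (⊇): the Bézout identity exhibits 6 as an element of (186, 90), giving (6) ⊆ (186, 90). Containment (⊆): since 6 | 186 and 6 | 90 (186 = 6·31, 90 = 6·15), every Z-linear combination of 186 and 90 is divisible by 6, so (186, 90) ⊆ (6). Therefore (186, 90) = (6), d = 6.

Final answer: (186, 90) = (6); d = 6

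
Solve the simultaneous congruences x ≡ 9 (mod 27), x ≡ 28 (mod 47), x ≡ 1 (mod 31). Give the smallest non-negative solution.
x ≡ 25173 (mod 39339); the representative in [0, 39339) is 25173

The moduli 27, 47, 31 are pairwise coprime, so by the CRT there is a unique solution mod 27·47·31 = 39339.
Solve by successive substitution. Start with x ≡ 9 (mod 27).
  Combine with x ≡ 28 (mod 47): write x = 9 + 27·t and require 9 + 27·t ≡ 28 (mod 47), i.e. 27·t ≡ 28 − 9 ≡ 19 (mod 47). Since 27^(−1) ≡ 7 (mod 47), t ≡ 7·19 ≡ 39 (mod 47). So x ≡ 9 + 27·39 = 1062 (mod 1269).
  Combine with x ≡ 1 (mod 31): write x = 1062 + 1269·t and require 1062 + 1269·t ≡ 1 (mod 31), i.e. 1269·t ≡ 1 − 1062 ≡ 24 (mod 31). Since 1269^(−1) ≡ 15 (mod 31) (1269 ≡ 29 (mod 31)), t ≡ 15·24 ≡ 19 (mod 31). So x ≡ 1062 + 1269·19 = 25173 (mod 39339).
Unique solution in [0, 39339): x = 25173.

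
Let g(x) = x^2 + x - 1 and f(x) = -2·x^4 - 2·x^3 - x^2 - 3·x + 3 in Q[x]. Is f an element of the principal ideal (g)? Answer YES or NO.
YES

In Q[x] the ideal (g) consists of all multiples of g, so f ∈ (g) iff g | f, i.e. iff the remainder of f on division by g is 0. Divide f by g (g is monic, so eliminate the leading term of the running remainder at each step):
  leading term -2·x^4: subtract (-2·x^2)·g(x) = -2·x^4 - 2·x^3 + 2·x^2, leaving -3·x^2 - 3·x + 3
  leading term -3·x^2: subtract (-3)·g(x) = -3·x^2 - 3·x + 3, leaving 0
The remainder is 0, so f(x) = g(x) · h(x) with h(x) = -2·x^2 - 3. Hence g | f, i.e. f ∈ (g).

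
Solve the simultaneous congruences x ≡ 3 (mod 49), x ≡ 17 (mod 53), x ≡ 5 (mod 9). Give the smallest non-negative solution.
The moduli 49, 53, 9 are pairwise coprime, so by the CRT there is a unique solution mod 49·53·9 = 23373.
Solve by successive substitution. Start with x ≡ 3 (mod 49).
  Combine with x ≡ 17 (mod 53): write x = 3 + 49·t and require 3 + 49·t ≡ 17 (mod 53), i.e. 49·t ≡ 17 − 3 ≡ 14 (mod 53). Since 49^(−1) ≡ 13 (mod 53), t ≡ 13·14 ≡ 23 (mod 53). So x ≡ 3 + 49·23 = 1130 (mod 2597).
  Combine with x ≡ 5 (mod 9): write x = 1130 + 2597·t and require 1130 + 2597·t ≡ 5 (mod 9), i.e. 2597·t ≡ 5 − 1130 ≡ 0 (mod 9). Since 2597^(−1) ≡ 2 (mod 9) (2597 ≡ 5 (mod 9)), t ≡ 2·0 ≡ 0 (mod 9). So x ≡ 1130 + 2597·0 = 1130 (mod 23373).
Unique solution in [0, 23373): x = 1130.

Final answer: x ≡ 1130 (mod 23373); the representative in [0, 23373) is 1130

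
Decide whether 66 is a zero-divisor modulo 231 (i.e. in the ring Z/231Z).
YES

gcd(66, 231) = 33 > 1, so 66 is not a unit in Z/231Z. In Z/nZ every nonzero non-unit is a zero-divisor: explicitly, take b = 231/gcd = 7 ≠ 0 (mod 231); then 66·7 = 462 = 2·231, i.e. 66·7 ≡ 0 (mod 231). So 66 is a zero-divisor.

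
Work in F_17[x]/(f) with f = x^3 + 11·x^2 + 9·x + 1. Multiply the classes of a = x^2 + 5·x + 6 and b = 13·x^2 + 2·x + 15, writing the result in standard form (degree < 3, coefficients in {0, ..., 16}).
Multiply as integer polynomials: a · b = 13·x^4 + 67·x^3 + 103·x^2 + 87·x + 90. Reducing coefficients mod 17: a · b ≡ 13·x^4 + 16·x^3 + x^2 + 2·x + 5. Now divide by f(x) = x^3 + 11·x^2 + 9·x + 1 in F_17[x], eliminating the leading term at each step:
  leading term 13·x^4: subtract (13·x)·f(x) = 13·x^4 + 7·x^3 + 15·x^2 + 13·x, leaving 9·x^3 + 3·x^2 + 6·x + 5 (coefficients mod 17)
  leading term 9·x^3: subtract (9)·f(x) = 9·x^3 + 14·x^2 + 13·x + 9, leaving 6·x^2 + 10·x + 13 (coefficients mod 17)
The degree is now < 3, so this is the remainder. Hence a · b ≡ 6·x^2 + 10·x + 13 in F_17[x]/(f).

Final answer: a · b ≡ 6·x^2 + 10·x + 13 (mod f(x))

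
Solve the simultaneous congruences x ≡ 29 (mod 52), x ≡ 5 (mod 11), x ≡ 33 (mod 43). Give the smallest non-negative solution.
The moduli 52, 11, 43 are pairwise coprime, so by the CRT there is a unique solution mod 52·11·43 = 24596.
Solve by successive substitution. Start with x ≡ 29 (mod 52).
  Combine with x ≡ 5 (mod 11): write x = 29 + 52·t and require 29 + 52·t ≡ 5 (mod 11), i.e. 52·t ≡ 5 − 29 ≡ 9 (mod 11). Since 52^(−1) ≡ 7 (mod 11) (52 ≡ 8 (mod 11)), t ≡ 7·9 ≡ 8 (mod 11). So x ≡ 29 + 52·8 = 445 (mod 572).
  Combine with x ≡ 33 (mod 43): write x = 445 + 572·t and require 445 + 572·t ≡ 33 (mod 43), i.e. 572·t ≡ 33 − 445 ≡ 18 (mod 43). Since 572^(−1) ≡ 10 (mod 43) (572 ≡ 13 (mod 43)), t ≡ 10·18 ≡ 8 (mod 43). So x ≡ 445 + 572·8 = 5021 (mod 24596).
Unique solution in [0, 24596): x = 5021.

Final answer: x ≡ 5021 (mod 24596); the representative in [0, 24596) is 5021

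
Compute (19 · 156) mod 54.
Reduce the factors first: 156 ≡ 48 (mod 54), so 19 · 156 ≡ 19 · 48 (mod 54). 19 · 48 = 912. Dividing by 54: 912 = 16·54 + 48. So (19 · 156) mod 54 = 48.

Final answer: 48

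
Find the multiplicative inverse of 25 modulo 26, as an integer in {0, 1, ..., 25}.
25^(−1) ≡ 25 (mod 26)

Apply the extended Euclidean algorithm to (26, 25), tracking rows (r, s, t) with s·26 + t·25 = r. Each division r_prev = q·r_cur + r_new produces the new row as (previous row) − q·(current row):
  row A: (26, 1, 0)   [1·26 + 0·25 = 26]
  row B: (25, 0, 1)   [0·26 + 1·25 = 25]
  26 = 1·25 + 1   → row C = row A − 1·row B = (1, 1, −1)   [check: 1·26 − 1·25 = 1]
  25 = 25·1 + 0   → remainder 0, stop. gcd = 1 (last nonzero row C).
The gcd is 1, so 25 is invertible mod 26. The last nonzero row gives 1·26 − 1·25 = 1, so t = −1. So 25^(−1) ≡ −1 ≡ 25 (mod 26). Verify: 25 · 25 = 625 ≡ 1 (mod 26). ✓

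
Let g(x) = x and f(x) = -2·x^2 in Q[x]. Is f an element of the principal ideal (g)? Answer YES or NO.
In Q[x] the ideal (g) consists of all multiples of g, so f ∈ (g) iff g | f, i.e. iff the remainder of f on division by g is 0. Divide f by g (g is monic, so eliminate the leading term of the running remainder at each step):
  leading term -2·x^2: subtract (-2·x)·g(x) = -2·x^2, leaving 0
The remainder is 0, so f(x) = g(x) · h(x) with h(x) = -2·x. Hence g | f, i.e. f ∈ (g).

Final answer: YES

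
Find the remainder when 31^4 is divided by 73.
Use repeated squaring. Binary(4) = 100. Walk through the bits of the exponent 4 left-to-right: at each bit after the leading one, square the running value, then multiply by 31 if the bit is 1 (always reducing mod 73):
  bit 1 = 1 (leading): start with 31.
  bit 2 = 0: square 31^2 = 961 ≡ 12 (mod 73).
  bit 3 = 0: square 12^2 = 144 ≡ 71 (mod 73).
Final value: 31^4 ≡ 71 (mod 73).

Final answer: 71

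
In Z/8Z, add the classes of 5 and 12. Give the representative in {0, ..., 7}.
1

Reduce the summands first: 12 ≡ 4 (mod 8), so 5 + 12 ≡ 5 + 4 (mod 8). 5 + 4 = 9; 9 = 1·8 + 1, so (5 + 12) mod 8 = 1.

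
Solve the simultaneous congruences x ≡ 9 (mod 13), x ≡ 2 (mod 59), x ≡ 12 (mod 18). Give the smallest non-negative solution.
x ≡ 5430 (mod 13806); the representative in [0, 13806) is 5430

The moduli 13, 59, 18 are pairwise coprime, so by the CRT there is a unique solution mod 13·59·18 = 13806.
Solve by successive substitution. Start with x ≡ 9 (mod 13).
  Combine with x ≡ 2 (mod 59): write x = 9 + 13·t and require 9 + 13·t ≡ 2 (mod 59), i.e. 13·t ≡ 2 − 9 ≡ 52 (mod 59). Since 13^(−1) ≡ 50 (mod 59), t ≡ 50·52 ≡ 4 (mod 59). So x ≡ 9 + 13·4 = 61 (mod 767).
  Combine with x ≡ 12 (mod 18): write x = 61 + 767·t and require 61 + 767·t ≡ 12 (mod 18), i.e. 767·t ≡ 12 − 61 ≡ 5 (mod 18). Since 767^(−1) ≡ 5 (mod 18) (767 ≡ 11 (mod 18)), t ≡ 5·5 ≡ 7 (mod 18). So x ≡ 61 + 767·7 = 5430 (mod 13806).
Unique solution in [0, 13806): x = 5430.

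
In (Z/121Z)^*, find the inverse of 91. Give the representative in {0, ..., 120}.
91^(−1) ≡ 4 (mod 121)

Apply the extended Euclidean algorithm to (121, 91), tracking rows (r, s, t) with s·121 + t·91 = r. Each division r_prev = q·r_cur + r_new produces the new row as (previous row) − q·(current row):
  row A: (121, 1, 0)   [1·121 + 0·91 = 121]
  row B: (91, 0, 1)   [0·121 + 1·91 = 91]
  121 = 1·91 + 30   → row C = row A − 1·row B = (30, 1, −1)   [check: 1·121 − 1·91 = 30]
  91 = 3·30 + 1   → row D = row B − 3·row C = (1, −3, 4)   [check: −3·121 + 4·91 = 1]
  30 = 30·1 + 0   → remainder 0, stop. gcd = 1 (last nonzero row D).
The gcd is 1, so 91 is invertible mod 121. The last nonzero row gives −3·121 + 4·91 = 1, so t = 4. So 91^(−1) ≡ 4 (mod 121). Verify: 91 · 4 = 364 ≡ 1 (mod 121). ✓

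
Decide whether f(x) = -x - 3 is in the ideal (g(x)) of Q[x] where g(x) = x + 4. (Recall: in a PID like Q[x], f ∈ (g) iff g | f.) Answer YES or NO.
In Q[x] the ideal (g) consists of all multiples of g, so f ∈ (g) iff g | f, i.e. iff the remainder of f on division by g is 0. Divide f by g (g is monic, so eliminate the leading term of the running remainder at each step):
  leading term -x: subtract (-1)·g(x) = -x - 4, leaving 1
The remainder r(x) = 1 ≠ 0 (and deg r < deg g), so g ∤ f, i.e. f ∉ (g).

Final answer: NO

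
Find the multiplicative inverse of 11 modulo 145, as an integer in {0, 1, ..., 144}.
Apply the extended Euclidean algorithm to (145, 11), tracking rows (r, s, t) with s·145 + t·11 = r. Each division r_prev = q·r_cur + r_new produces the new row as (previous row) − q·(current row):
  row A: (145, 1, 0)   [1·145 + 0·11 = 145]
  row B: (11, 0, 1)   [0·145 + 1·11 = 11]
  145 = 13·11 + 2   → row C = row A − 13·row B = (2, 1, −13)   [check: 1·145 − 13·11 = 2]
  11 = 5·2 + 1   → row D = row B − 5·row C = (1, −5, 66)   [check: −5·145 + 66·11 = 1]
  2 = 2·1 + 0   → remainder 0, stop. gcd = 1 (last nonzero row D).
The gcd is 1, so 11 is invertible mod 145. The last nonzero row gives −5·145 + 66·11 = 1, so t = 66. So 11^(−1) ≡ 66 (mod 145). Verify: 11 · 66 = 726 ≡ 1 (mod 145). ✓

Final answer: 11^(−1) ≡ 66 (mod 145)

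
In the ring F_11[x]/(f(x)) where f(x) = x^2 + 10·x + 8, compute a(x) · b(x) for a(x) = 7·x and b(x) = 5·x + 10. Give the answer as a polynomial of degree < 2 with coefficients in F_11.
a · b ≡ 6·x + 6 (mod f(x))

Multiply as integer polynomials: a · b = 35·x^2 + 70·x. Reducing coefficients mod 11: a · b ≡ 2·x^2 + 4·x. Now divide by f(x) = x^2 + 10·x + 8 in F_11[x], eliminating the leading term at each step:
  leading term 2·x^2: subtract (2)·f(x) = 2·x^2 + 9·x + 5, leaving 6·x + 6 (coefficients mod 11)
The degree is now < 2, so this is the remainder. Hence a · b ≡ 6·x + 6 in F_11[x]/(f).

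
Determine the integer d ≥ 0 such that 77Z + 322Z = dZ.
(77, 322) = (7); d = 7

In the PID Z, (a, b) is generated by gcd(a, b). Compute gcd(322, 77) with the extended Euclidean algorithm, tracking rows (r, s, t) with s·322 + t·77 = r:
  row A: (322, 1, 0)   [1·322 + 0·77 = 322]
  row B: (77, 0, 1)   [0·322 + 1·77 = 77]
  322 = 4·77 + 14   → row C = row A − 4·row B = (14, 1, −4)   [check: 1·322 − 4·77 = 14]
  77 = 5·14 + 7   → row D = row B − 5·row C = (7, −5, 21)   [check: −5·322 + 21·77 = 7]
  14 = 2·7 + 0   → remainder 0, stop. gcd = 7 (last nonzero row D).
So gcd(77, 322) = 7, with Bézout identity −5·322 + 21·77 = 7. Containment (⊇): the Bézout identity exhibits 7 as an element of (77, 322), giving (7) ⊆ (77, 322). Containment (⊆): since 7 | 77 and 7 | 322 (77 = 7·11, 322 = 7·46), every Z-linear combination of 77 and 322 is divisible by 7, so (77, 322) ⊆ (7). Therefore (77, 322) = (7), d = 7.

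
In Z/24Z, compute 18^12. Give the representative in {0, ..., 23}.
0

Use repeated squaring. Binary(12) = 1100. Walk through the bits of the exponent 12 left-to-right: at each bit after the leading one, square the running value, then multiply by 18 if the bit is 1 (always reducing mod 24):
  bit 1 = 1 (leading): start with 18.
  bit 2 = 1: square 18^2 = 324 ≡ 12; bit is 1, so multiply 12·18 = 216 ≡ 0 (mod 24).
  bit 3 = 0: square 0^2 = 0 (mod 24).
  bit 4 = 0: square 0^2 = 0 (mod 24).
Final value: 18^12 ≡ 0 (mod 24).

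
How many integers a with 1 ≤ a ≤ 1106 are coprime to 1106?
468

The number of a ∈ {1, ..., 1106} with gcd(a, 1106) = 1 is by definition Euler's totient φ(1106). φ is multiplicative, with φ(p^e) = p^e − p^(e−1). Factorise 1106 = 2 · 7 · 79. Then
  φ(1106) = (2 − 1) · (7 − 1) · (79 − 1) = 1 · 6 · 78 = 468.
So there are 468 such integers.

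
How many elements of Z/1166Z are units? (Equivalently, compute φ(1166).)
An element a ∈ Z/1166Z is a unit iff gcd(a, 1166) = 1, so the number of units is φ(1166). φ is multiplicative, with φ(p^e) = p^e − p^(e−1). Factorise 1166 = 2 · 11 · 53. Then
  φ(1166) = (2 − 1) · (11 − 1) · (53 − 1) = 1 · 10 · 52 = 520.

Final answer: Z/1166Z has φ(1166) = 520 units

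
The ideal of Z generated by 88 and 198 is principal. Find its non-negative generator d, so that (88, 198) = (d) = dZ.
(88, 198) = (22); d = 22

In the PID Z, (a, b) is generated by gcd(a, b). Compute gcd(198, 88) with the extended Euclidean algorithm, tracking rows (r, s, t) with s·198 + t·88 = r:
  row A: (198, 1, 0)   [1·198 + 0·88 = 198]
  row B: (88, 0, 1)   [0·198 + 1·88 = 88]
  198 = 2·88 + 22   → row C = row A − 2·row B = (22, 1, −2)   [check: 1·198 − 2·88 = 22]
  88 = 4·22 + 0   → remainder 0, stop. gcd = 22 (last nonzero row C).
So gcd(88, 198) = 22, with Bézout identity 1·198 − 2·88 = 22. Containment (⊇): the Bézout identity exhibits 22 as an element of (88, 198), giving (22) ⊆ (88, 198). Containment (⊆): since 22 | 88 and 22 | 198 (88 = 22·4, 198 = 22·9), every Z-linear combination of 88 and 198 is divisible by 22, so (88, 198) ⊆ (22). Therefore (88, 198) = (22), d = 22.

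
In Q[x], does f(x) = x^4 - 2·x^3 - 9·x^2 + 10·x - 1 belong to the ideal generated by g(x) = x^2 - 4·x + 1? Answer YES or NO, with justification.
NO

In Q[x] the ideal (g) consists of all multiples of g, so f ∈ (g) iff g | f, i.e. iff the remainder of f on division by g is 0. Divide f by g (g is monic, so eliminate the leading term of the running remainder at each step):
  leading term x^4: subtract (x^2)·g(x) = x^4 - 4·x^3 + x^2, leaving 2·x^3 - 10·x^2 + 10·x - 1
  leading term 2·x^3: subtract (2·x)·g(x) = 2·x^3 - 8·x^2 + 2·x, leaving -2·x^2 + 8·x - 1
  leading term -2·x^2: subtract (-2)·g(x) = -2·x^2 + 8·x - 2, leaving 1
The remainder r(x) = 1 ≠ 0 (and deg r < deg g), so g ∤ f, i.e. f ∉ (g).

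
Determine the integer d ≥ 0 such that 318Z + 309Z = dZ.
(318, 309) = (3); d = 3

In the PID Z, (a, b) is generated by gcd(a, b). Compute gcd(318, 309) with the extended Euclidean algorithm, tracking rows (r, s, t) with s·318 + t·309 = r:
  row A: (318, 1, 0)   [1·318 + 0·309 = 318]
  row B: (309, 0, 1)   [0·318 + 1·309 = 309]
  318 = 1·309 + 9   → row C = row A − 1·row B = (9, 1, −1)   [check: 1·318 − 1·309 = 9]
  309 = 34·9 + 3   → row D = row B − 34·row C = (3, −34, 35)   [check: −34·318 + 35·309 = 3]
  9 = 3·3 + 0   → remainder 0, stop. gcd = 3 (last nonzero row D).
So gcd(318, 309) = 3, with Bézout identity −34·318 + 35·309 = 3. Containment (⊇): the Bézout identity exhibits 3 as an element of (318, 309), giving (3) ⊆ (318, 309). Containment (⊆): since 3 | 318 and 3 | 309 (318 = 3·106, 309 = 3·103), every Z-linear combination of 318 and 309 is divisible by 3, so (318, 309) ⊆ (3). Therefore (318, 309) = (3), d = 3.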